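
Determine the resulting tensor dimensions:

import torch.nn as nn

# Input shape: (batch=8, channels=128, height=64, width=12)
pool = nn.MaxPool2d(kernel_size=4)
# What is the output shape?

Input shape: (8, 128, 64, 12)
Output shape: (8, 128, 16, 3)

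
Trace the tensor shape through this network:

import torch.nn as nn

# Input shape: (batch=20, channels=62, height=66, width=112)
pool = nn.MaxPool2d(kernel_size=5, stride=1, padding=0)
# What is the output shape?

Input shape: (20, 62, 66, 112)
Output shape: (20, 62, 62, 108)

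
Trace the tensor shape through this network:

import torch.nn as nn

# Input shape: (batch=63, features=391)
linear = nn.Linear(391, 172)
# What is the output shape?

Input shape: (63, 391)
Output shape: (63, 172)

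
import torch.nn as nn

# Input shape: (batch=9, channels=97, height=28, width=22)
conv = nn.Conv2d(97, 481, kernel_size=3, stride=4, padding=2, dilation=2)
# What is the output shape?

Input shape: (9, 97, 28, 22)
Output shape: (9, 481, 7, 6)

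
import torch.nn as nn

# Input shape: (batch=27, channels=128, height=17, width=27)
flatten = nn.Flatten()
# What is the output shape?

Input shape: (27, 128, 17, 27)
Output shape: (27, 58752)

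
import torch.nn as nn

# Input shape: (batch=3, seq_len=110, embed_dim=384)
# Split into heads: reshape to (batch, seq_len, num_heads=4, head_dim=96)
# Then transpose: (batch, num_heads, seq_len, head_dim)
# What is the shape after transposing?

Input shape: (3, 110, 384)
  -> after reshape: (3, 110, 4, 96)
Output shape: (3, 4, 110, 96)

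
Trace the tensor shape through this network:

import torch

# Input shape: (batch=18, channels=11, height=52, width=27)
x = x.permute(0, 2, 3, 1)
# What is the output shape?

Input shape: (18, 11, 52, 27)
Output shape: (18, 52, 27, 11)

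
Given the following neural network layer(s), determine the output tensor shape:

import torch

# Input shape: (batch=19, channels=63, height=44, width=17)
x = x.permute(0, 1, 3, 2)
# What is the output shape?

Input shape: (19, 63, 44, 17)
Output shape: (19, 63, 17, 44)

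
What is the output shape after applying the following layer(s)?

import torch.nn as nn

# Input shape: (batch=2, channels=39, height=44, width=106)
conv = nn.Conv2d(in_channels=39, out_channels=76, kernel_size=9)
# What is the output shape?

Input shape: (2, 39, 44, 106)
Output shape: (2, 76, 36, 98)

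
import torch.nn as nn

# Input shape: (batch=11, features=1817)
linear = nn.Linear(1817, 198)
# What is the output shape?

Input shape: (11, 1817)
Output shape: (11, 198)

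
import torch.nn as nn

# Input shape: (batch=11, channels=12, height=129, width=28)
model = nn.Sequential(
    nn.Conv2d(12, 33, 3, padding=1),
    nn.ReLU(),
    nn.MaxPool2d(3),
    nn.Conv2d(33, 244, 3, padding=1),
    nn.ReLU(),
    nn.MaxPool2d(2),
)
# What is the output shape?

Input shape: (11, 12, 129, 28)
  -> after first Conv2d: (11, 33, 129, 28)
  -> after first MaxPool2d: (11, 33, 43, 9)
  -> after second Conv2d: (11, 244, 43, 9)
Output shape: (11, 244, 21, 4)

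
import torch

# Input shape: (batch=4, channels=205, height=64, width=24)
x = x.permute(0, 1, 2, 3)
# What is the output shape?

Input shape: (4, 205, 64, 24)
Output shape: (4, 205, 64, 24)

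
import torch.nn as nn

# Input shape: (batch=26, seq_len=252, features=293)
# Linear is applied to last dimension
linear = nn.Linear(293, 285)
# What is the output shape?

Input shape: (26, 252, 293)
Output shape: (26, 252, 285)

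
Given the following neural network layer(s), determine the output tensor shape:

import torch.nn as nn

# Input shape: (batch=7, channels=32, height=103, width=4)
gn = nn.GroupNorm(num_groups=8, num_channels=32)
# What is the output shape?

Input shape: (7, 32, 103, 4)
Output shape: (7, 32, 103, 4)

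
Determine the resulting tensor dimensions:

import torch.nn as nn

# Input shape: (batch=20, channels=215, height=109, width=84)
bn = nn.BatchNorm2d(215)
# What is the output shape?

Input shape: (20, 215, 109, 84)
Output shape: (20, 215, 109, 84)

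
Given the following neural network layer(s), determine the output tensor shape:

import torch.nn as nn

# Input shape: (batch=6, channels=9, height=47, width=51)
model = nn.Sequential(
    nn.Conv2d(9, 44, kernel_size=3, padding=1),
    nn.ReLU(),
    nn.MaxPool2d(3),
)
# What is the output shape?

Input shape: (6, 9, 47, 51)
  -> after Conv2d: (6, 44, 47, 51)
  -> after ReLU: (6, 44, 47, 51)
Output shape: (6, 44, 15, 17)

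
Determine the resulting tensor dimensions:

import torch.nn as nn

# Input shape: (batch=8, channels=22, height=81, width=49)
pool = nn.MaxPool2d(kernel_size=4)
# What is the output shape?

Input shape: (8, 22, 81, 49)
Output shape: (8, 22, 20, 12)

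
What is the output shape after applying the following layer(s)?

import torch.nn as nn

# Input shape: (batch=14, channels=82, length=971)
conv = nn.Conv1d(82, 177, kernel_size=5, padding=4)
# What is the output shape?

Input shape: (14, 82, 971)
Output shape: (14, 177, 975)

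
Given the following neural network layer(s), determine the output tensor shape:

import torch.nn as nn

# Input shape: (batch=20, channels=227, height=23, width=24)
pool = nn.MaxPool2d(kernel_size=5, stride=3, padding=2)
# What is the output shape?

Input shape: (20, 227, 23, 24)
Output shape: (20, 227, 8, 8)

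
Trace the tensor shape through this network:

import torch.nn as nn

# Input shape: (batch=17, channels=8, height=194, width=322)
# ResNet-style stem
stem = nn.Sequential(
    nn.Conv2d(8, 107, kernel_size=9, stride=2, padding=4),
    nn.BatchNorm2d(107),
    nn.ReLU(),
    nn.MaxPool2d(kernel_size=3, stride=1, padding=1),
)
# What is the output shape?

Input shape: (17, 8, 194, 322)
  -> after Conv2d 9x9 stride=2: (17, 107, 97, 161)
Output shape: (17, 107, 97, 161)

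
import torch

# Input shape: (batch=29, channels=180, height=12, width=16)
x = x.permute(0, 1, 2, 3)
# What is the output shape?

Input shape: (29, 180, 12, 16)
Output shape: (29, 180, 12, 16)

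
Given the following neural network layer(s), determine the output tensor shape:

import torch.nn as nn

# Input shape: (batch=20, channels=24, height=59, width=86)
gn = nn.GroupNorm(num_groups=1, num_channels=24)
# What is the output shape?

Input shape: (20, 24, 59, 86)
Output shape: (20, 24, 59, 86)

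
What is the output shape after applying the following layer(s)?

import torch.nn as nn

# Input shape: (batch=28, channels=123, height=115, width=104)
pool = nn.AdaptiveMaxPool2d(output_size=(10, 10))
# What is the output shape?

Input shape: (28, 123, 115, 104)
Output shape: (28, 123, 10, 10)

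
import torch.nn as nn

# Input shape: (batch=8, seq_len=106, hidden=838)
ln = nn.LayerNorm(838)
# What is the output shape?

Input shape: (8, 106, 838)
Output shape: (8, 106, 838)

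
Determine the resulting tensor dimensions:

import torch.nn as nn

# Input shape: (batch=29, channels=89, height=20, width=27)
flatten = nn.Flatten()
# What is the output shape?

Input shape: (29, 89, 20, 27)
Output shape: (29, 48060)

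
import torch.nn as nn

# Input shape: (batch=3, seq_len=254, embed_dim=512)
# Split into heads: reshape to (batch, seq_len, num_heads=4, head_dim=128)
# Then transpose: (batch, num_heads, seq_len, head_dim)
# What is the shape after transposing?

Input shape: (3, 254, 512)
  -> after reshape: (3, 254, 4, 128)
Output shape: (3, 4, 254, 128)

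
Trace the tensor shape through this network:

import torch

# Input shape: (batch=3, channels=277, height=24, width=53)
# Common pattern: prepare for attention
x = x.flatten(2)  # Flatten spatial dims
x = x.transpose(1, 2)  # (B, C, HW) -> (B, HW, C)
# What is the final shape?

Input shape: (3, 277, 24, 53)
  -> after flatten(2): (3, 277, 1272)
Output shape: (3, 1272, 277)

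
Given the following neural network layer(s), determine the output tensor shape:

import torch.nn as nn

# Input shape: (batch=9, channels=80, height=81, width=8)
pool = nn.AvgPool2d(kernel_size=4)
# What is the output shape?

Input shape: (9, 80, 81, 8)
Output shape: (9, 80, 20, 2)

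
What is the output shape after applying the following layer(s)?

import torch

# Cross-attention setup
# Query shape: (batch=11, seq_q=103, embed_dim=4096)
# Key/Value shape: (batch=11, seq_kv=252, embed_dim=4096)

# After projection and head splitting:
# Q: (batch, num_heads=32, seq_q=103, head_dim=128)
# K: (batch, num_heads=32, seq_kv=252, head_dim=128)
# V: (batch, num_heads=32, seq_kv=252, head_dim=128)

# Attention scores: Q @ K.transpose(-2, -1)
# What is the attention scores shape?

Input shape: (11, 103, 4096)
Output shape: (11, 32, 103, 252)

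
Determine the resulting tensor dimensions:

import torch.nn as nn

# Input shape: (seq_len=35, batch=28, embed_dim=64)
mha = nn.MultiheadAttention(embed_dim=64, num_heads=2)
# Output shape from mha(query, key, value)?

Input shape: (35, 28, 64)
Output shape: (35, 28, 64)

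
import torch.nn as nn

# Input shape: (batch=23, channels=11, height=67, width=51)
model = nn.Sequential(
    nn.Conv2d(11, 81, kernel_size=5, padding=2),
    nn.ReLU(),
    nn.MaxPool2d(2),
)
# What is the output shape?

Input shape: (23, 11, 67, 51)
  -> after Conv2d: (23, 81, 67, 51)
  -> after ReLU: (23, 81, 67, 51)
Output shape: (23, 81, 33, 25)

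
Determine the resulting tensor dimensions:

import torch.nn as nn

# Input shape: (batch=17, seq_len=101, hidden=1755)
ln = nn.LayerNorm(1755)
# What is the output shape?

Input shape: (17, 101, 1755)
Output shape: (17, 101, 1755)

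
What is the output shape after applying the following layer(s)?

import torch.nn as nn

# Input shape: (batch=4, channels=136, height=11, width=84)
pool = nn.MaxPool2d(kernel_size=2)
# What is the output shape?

Input shape: (4, 136, 11, 84)
Output shape: (4, 136, 5, 42)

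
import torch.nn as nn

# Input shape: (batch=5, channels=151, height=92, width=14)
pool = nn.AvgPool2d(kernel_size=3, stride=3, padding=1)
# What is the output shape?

Input shape: (5, 151, 92, 14)
Output shape: (5, 151, 31, 5)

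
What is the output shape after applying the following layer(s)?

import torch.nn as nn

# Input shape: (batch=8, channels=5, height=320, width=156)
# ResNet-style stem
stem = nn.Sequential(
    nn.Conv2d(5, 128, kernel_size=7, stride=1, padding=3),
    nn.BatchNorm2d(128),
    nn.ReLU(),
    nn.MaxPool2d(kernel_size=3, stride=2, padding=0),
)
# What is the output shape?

Input shape: (8, 5, 320, 156)
  -> after Conv2d 7x7 stride=1: (8, 128, 320, 156)
Output shape: (8, 128, 159, 77)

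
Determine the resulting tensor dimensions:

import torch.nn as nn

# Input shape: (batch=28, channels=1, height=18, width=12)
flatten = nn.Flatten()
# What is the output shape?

Input shape: (28, 1, 18, 12)
Output shape: (28, 216)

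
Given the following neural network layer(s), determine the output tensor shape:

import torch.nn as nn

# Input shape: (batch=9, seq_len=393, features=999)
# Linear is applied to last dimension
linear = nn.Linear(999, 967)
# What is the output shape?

Input shape: (9, 393, 999)
Output shape: (9, 393, 967)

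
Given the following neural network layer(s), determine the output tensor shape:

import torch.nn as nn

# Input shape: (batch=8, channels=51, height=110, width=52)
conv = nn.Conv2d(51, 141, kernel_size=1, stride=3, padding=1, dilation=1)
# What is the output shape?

Input shape: (8, 51, 110, 52)
Output shape: (8, 141, 38, 18)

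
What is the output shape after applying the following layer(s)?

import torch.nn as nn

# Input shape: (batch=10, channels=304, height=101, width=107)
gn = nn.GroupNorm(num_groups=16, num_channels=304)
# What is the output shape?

Input shape: (10, 304, 101, 107)
Output shape: (10, 304, 101, 107)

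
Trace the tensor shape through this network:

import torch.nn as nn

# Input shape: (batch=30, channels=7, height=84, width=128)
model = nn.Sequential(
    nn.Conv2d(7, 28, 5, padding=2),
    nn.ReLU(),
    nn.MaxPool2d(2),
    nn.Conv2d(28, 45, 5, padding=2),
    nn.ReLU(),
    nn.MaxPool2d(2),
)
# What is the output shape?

Input shape: (30, 7, 84, 128)
  -> after first Conv2d: (30, 28, 84, 128)
  -> after first MaxPool2d: (30, 28, 42, 64)
  -> after second Conv2d: (30, 45, 42, 64)
Output shape: (30, 45, 21, 32)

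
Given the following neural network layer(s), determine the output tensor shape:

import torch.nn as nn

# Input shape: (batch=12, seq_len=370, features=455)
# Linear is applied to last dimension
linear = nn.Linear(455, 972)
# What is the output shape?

Input shape: (12, 370, 455)
Output shape: (12, 370, 972)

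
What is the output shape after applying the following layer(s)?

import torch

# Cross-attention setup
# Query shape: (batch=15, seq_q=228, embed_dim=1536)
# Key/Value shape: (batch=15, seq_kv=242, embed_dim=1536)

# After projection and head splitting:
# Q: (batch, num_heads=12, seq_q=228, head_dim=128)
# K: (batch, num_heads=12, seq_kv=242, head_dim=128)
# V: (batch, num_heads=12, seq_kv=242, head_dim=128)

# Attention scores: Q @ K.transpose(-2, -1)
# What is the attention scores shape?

Input shape: (15, 228, 1536)
Output shape: (15, 12, 228, 242)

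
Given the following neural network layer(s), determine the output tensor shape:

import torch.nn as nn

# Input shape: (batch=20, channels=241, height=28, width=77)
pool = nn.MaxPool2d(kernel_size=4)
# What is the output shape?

Input shape: (20, 241, 28, 77)
Output shape: (20, 241, 7, 19)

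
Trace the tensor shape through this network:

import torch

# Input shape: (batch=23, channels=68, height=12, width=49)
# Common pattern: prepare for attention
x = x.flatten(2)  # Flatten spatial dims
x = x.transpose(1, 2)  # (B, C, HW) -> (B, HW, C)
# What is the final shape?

Input shape: (23, 68, 12, 49)
  -> after flatten(2): (23, 68, 588)
Output shape: (23, 588, 68)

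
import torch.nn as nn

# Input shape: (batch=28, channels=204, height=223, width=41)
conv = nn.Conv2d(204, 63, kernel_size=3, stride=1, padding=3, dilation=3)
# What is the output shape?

Input shape: (28, 204, 223, 41)
Output shape: (28, 63, 223, 41)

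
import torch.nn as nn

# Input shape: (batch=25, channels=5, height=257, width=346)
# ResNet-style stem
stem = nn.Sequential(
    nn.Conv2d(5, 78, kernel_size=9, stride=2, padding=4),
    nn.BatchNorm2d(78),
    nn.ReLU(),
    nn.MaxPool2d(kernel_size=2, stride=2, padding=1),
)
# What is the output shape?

Input shape: (25, 5, 257, 346)
  -> after Conv2d 9x9 stride=2: (25, 78, 129, 173)
Output shape: (25, 78, 65, 87)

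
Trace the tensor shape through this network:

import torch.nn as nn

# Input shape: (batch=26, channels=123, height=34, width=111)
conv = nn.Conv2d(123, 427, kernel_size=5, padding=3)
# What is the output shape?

Input shape: (26, 123, 34, 111)
Output shape: (26, 427, 36, 113)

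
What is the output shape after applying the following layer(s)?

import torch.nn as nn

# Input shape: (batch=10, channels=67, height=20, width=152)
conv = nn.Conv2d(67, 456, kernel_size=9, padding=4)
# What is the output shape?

Input shape: (10, 67, 20, 152)
Output shape: (10, 456, 20, 152)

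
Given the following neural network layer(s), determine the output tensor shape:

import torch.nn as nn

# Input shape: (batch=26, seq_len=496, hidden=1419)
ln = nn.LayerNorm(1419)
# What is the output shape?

Input shape: (26, 496, 1419)
Output shape: (26, 496, 1419)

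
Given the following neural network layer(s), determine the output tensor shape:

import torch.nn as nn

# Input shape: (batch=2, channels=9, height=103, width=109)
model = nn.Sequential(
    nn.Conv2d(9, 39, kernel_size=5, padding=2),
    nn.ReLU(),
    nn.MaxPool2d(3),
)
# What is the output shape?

Input shape: (2, 9, 103, 109)
  -> after Conv2d: (2, 39, 103, 109)
  -> after ReLU: (2, 39, 103, 109)
Output shape: (2, 39, 34, 36)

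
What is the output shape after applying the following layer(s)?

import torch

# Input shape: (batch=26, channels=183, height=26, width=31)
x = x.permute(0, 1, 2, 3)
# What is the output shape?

Input shape: (26, 183, 26, 31)
Output shape: (26, 183, 26, 31)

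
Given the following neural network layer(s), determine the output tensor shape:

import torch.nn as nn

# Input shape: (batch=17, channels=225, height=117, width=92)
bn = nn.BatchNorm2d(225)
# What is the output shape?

Input shape: (17, 225, 117, 92)
Output shape: (17, 225, 117, 92)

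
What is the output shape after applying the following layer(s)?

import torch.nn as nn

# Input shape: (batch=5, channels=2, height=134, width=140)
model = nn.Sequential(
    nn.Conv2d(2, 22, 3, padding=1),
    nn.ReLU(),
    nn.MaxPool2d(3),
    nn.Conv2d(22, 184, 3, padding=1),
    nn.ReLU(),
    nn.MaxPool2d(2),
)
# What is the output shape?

Input shape: (5, 2, 134, 140)
  -> after first Conv2d: (5, 22, 134, 140)
  -> after first MaxPool2d: (5, 22, 44, 46)
  -> after second Conv2d: (5, 184, 44, 46)
Output shape: (5, 184, 22, 23)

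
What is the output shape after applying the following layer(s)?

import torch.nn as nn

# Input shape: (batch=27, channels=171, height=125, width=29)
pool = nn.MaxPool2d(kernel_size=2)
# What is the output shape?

Input shape: (27, 171, 125, 29)
Output shape: (27, 171, 62, 14)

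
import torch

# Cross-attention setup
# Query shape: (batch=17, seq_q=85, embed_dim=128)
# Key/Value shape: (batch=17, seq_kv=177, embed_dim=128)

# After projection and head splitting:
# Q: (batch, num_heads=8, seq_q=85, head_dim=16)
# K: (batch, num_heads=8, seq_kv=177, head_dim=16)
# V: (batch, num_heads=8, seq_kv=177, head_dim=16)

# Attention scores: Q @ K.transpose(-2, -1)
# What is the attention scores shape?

Input shape: (17, 85, 128)
Output shape: (17, 8, 85, 177)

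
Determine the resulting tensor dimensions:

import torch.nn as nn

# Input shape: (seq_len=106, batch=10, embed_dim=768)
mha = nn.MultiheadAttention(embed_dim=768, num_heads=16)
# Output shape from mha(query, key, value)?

Input shape: (106, 10, 768)
Output shape: (106, 10, 768)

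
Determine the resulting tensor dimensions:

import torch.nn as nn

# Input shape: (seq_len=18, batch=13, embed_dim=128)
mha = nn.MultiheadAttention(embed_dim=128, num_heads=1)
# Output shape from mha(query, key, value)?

Input shape: (18, 13, 128)
Output shape: (18, 13, 128)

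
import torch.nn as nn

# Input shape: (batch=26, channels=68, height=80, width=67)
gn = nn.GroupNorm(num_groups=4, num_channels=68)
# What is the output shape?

Input shape: (26, 68, 80, 67)
Output shape: (26, 68, 80, 67)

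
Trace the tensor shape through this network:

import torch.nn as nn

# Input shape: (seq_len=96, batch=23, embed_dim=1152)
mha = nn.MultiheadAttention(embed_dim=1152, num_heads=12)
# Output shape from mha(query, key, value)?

Input shape: (96, 23, 1152)
Output shape: (96, 23, 1152)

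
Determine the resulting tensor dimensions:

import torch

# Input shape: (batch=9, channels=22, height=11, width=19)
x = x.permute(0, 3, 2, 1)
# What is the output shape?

Input shape: (9, 22, 11, 19)
Output shape: (9, 19, 11, 22)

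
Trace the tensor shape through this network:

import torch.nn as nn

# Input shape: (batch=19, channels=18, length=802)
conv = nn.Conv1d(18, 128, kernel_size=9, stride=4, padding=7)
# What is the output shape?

Input shape: (19, 18, 802)
Output shape: (19, 128, 202)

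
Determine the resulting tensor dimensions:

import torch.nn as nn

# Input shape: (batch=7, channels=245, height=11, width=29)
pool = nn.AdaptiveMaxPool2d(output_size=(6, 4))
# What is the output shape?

Input shape: (7, 245, 11, 29)
Output shape: (7, 245, 6, 4)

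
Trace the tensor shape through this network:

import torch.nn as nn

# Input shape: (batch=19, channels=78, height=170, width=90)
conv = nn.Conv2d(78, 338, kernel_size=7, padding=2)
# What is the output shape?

Input shape: (19, 78, 170, 90)
Output shape: (19, 338, 168, 88)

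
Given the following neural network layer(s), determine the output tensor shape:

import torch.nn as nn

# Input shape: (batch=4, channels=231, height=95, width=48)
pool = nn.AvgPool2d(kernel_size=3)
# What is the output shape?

Input shape: (4, 231, 95, 48)
Output shape: (4, 231, 31, 16)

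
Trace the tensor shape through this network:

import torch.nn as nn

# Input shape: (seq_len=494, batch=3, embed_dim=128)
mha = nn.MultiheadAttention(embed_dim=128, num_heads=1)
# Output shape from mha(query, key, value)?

Input shape: (494, 3, 128)
Output shape: (494, 3, 128)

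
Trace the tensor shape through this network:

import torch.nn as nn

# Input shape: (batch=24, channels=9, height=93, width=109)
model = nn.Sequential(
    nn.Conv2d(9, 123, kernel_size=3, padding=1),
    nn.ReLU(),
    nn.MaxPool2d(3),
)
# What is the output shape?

Input shape: (24, 9, 93, 109)
  -> after Conv2d: (24, 123, 93, 109)
  -> after ReLU: (24, 123, 93, 109)
Output shape: (24, 123, 31, 36)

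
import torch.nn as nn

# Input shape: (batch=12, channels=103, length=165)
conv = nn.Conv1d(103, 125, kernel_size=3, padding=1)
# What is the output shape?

Input shape: (12, 103, 165)
Output shape: (12, 125, 165)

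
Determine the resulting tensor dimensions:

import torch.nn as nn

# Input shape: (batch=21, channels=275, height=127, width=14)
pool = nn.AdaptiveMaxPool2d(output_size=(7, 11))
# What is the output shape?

Input shape: (21, 275, 127, 14)
Output shape: (21, 275, 7, 11)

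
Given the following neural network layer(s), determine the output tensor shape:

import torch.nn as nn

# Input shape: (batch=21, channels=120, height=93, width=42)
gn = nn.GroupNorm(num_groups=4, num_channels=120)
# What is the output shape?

Input shape: (21, 120, 93, 42)
Output shape: (21, 120, 93, 42)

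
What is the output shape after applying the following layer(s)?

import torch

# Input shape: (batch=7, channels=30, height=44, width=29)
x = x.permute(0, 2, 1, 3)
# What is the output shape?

Input shape: (7, 30, 44, 29)
Output shape: (7, 44, 30, 29)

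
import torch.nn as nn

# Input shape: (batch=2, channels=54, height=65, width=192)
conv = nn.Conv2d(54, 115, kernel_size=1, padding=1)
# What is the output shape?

Input shape: (2, 54, 65, 192)
Output shape: (2, 115, 67, 194)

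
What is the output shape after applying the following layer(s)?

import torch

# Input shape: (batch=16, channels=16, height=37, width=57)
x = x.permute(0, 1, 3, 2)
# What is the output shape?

Input shape: (16, 16, 37, 57)
Output shape: (16, 16, 57, 37)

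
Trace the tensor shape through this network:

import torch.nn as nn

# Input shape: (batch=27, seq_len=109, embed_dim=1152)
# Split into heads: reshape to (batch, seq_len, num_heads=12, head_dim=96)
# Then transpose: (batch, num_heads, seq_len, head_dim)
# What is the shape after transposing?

Input shape: (27, 109, 1152)
  -> after reshape: (27, 109, 12, 96)
Output shape: (27, 12, 109, 96)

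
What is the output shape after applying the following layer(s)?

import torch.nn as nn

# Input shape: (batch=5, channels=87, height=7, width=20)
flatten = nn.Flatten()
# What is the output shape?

Input shape: (5, 87, 7, 20)
Output shape: (5, 12180)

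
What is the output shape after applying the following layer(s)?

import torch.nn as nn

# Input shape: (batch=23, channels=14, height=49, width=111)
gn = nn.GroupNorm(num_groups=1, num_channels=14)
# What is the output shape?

Input shape: (23, 14, 49, 111)
Output shape: (23, 14, 49, 111)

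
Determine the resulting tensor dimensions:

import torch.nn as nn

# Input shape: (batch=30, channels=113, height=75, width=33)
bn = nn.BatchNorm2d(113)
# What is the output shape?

Input shape: (30, 113, 75, 33)
Output shape: (30, 113, 75, 33)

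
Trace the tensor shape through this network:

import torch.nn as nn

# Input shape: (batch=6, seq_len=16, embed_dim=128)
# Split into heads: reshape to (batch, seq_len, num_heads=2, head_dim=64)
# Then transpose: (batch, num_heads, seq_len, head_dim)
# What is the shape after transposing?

Input shape: (6, 16, 128)
  -> after reshape: (6, 16, 2, 64)
Output shape: (6, 2, 16, 64)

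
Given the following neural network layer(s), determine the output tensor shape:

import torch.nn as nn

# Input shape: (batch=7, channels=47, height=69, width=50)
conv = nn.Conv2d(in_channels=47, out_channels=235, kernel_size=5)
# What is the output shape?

Input shape: (7, 47, 69, 50)
Output shape: (7, 235, 65, 46)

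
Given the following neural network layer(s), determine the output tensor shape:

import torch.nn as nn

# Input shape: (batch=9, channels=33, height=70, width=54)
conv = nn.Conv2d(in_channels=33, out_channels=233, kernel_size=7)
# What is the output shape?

Input shape: (9, 33, 70, 54)
Output shape: (9, 233, 64, 48)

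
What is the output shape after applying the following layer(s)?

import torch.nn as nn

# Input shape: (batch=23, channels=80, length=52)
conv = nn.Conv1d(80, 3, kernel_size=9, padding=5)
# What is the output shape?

Input shape: (23, 80, 52)
Output shape: (23, 3, 54)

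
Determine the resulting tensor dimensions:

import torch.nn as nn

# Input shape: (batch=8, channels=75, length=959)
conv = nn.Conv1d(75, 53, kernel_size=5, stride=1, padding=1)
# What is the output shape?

Input shape: (8, 75, 959)
Output shape: (8, 53, 957)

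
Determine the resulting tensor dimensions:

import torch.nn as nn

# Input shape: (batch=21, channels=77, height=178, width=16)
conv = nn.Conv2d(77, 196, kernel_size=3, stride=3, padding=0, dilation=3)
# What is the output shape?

Input shape: (21, 77, 178, 16)
Output shape: (21, 196, 58, 4)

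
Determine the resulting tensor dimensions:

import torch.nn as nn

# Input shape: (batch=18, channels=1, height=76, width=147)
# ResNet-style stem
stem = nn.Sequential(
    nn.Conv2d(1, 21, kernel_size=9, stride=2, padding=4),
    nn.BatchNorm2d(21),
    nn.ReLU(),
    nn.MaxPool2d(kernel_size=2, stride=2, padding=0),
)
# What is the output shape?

Input shape: (18, 1, 76, 147)
  -> after Conv2d 9x9 stride=2: (18, 21, 38, 74)
Output shape: (18, 21, 19, 37)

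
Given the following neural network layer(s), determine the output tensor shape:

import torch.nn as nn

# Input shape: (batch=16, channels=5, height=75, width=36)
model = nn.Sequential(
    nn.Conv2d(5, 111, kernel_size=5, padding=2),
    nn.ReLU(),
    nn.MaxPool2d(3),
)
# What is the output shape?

Input shape: (16, 5, 75, 36)
  -> after Conv2d: (16, 111, 75, 36)
  -> after ReLU: (16, 111, 75, 36)
Output shape: (16, 111, 25, 12)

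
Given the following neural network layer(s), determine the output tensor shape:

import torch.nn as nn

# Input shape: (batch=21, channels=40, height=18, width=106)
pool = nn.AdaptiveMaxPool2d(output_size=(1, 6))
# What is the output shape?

Input shape: (21, 40, 18, 106)
Output shape: (21, 40, 1, 6)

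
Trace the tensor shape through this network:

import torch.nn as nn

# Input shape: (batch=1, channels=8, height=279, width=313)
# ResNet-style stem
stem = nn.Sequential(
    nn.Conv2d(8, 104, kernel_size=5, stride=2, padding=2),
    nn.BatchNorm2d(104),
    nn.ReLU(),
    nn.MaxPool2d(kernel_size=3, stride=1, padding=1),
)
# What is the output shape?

Input shape: (1, 8, 279, 313)
  -> after Conv2d 5x5 stride=2: (1, 104, 140, 157)
Output shape: (1, 104, 140, 157)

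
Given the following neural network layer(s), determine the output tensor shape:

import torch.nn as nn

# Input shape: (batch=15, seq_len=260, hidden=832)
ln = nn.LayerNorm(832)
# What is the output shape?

Input shape: (15, 260, 832)
Output shape: (15, 260, 832)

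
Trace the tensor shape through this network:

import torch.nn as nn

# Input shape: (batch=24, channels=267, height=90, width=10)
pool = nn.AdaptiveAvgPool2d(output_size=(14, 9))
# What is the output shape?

Input shape: (24, 267, 90, 10)
Output shape: (24, 267, 14, 9)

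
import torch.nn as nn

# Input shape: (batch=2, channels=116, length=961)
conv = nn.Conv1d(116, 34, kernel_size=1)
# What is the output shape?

Input shape: (2, 116, 961)
Output shape: (2, 34, 961)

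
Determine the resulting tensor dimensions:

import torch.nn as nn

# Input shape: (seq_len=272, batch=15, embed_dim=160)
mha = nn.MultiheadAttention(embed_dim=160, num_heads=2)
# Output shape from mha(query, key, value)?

Input shape: (272, 15, 160)
Output shape: (272, 15, 160)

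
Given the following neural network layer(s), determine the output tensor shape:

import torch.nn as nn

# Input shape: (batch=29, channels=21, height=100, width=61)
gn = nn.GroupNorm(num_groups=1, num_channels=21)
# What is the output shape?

Input shape: (29, 21, 100, 61)
Output shape: (29, 21, 100, 61)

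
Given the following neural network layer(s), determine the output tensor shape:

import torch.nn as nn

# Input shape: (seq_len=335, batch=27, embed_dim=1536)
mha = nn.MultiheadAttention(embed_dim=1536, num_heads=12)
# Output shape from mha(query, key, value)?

Input shape: (335, 27, 1536)
Output shape: (335, 27, 1536)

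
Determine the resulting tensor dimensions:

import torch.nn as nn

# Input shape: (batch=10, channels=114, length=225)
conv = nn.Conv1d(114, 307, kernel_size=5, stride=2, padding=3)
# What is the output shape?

Input shape: (10, 114, 225)
Output shape: (10, 307, 114)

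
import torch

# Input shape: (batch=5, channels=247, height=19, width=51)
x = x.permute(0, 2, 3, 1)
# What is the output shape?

Input shape: (5, 247, 19, 51)
Output shape: (5, 19, 51, 247)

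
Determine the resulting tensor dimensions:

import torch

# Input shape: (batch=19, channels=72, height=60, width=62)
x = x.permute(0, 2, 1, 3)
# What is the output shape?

Input shape: (19, 72, 60, 62)
Output shape: (19, 60, 72, 62)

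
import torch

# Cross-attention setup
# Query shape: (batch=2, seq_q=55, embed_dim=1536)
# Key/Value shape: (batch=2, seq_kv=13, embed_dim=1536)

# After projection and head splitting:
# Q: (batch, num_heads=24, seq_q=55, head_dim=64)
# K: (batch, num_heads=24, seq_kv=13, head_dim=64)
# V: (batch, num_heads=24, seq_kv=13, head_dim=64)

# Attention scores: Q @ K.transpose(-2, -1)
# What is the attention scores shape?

Input shape: (2, 55, 1536)
Output shape: (2, 24, 55, 13)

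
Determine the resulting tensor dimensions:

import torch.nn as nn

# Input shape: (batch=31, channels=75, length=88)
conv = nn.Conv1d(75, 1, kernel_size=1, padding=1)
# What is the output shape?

Input shape: (31, 75, 88)
Output shape: (31, 1, 90)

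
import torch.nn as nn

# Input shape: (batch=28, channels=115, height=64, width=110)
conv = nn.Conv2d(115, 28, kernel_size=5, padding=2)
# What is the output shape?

Input shape: (28, 115, 64, 110)
Output shape: (28, 28, 64, 110)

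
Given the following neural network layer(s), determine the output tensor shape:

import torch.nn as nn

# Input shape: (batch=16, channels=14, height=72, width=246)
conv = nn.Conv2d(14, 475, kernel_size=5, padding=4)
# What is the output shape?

Input shape: (16, 14, 72, 246)
Output shape: (16, 475, 76, 250)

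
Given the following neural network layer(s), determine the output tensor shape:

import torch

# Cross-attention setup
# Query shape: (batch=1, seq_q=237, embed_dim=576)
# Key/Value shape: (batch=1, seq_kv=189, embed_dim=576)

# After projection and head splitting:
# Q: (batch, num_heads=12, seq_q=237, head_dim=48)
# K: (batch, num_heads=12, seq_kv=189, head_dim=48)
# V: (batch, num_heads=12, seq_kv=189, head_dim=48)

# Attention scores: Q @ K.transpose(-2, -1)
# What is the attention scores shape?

Input shape: (1, 237, 576)
Output shape: (1, 12, 237, 189)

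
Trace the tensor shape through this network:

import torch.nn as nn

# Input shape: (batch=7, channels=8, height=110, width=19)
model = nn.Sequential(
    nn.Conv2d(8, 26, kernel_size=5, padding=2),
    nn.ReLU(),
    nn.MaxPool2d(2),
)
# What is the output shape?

Input shape: (7, 8, 110, 19)
  -> after Conv2d: (7, 26, 110, 19)
  -> after ReLU: (7, 26, 110, 19)
Output shape: (7, 26, 55, 9)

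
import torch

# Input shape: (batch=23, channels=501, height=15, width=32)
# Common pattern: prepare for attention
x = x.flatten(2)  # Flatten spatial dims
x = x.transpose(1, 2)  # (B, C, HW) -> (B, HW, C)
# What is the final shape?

Input shape: (23, 501, 15, 32)
  -> after flatten(2): (23, 501, 480)
Output shape: (23, 480, 501)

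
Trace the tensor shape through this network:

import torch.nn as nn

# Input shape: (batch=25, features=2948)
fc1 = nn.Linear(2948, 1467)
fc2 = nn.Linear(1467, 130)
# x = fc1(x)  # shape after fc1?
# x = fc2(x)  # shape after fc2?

Input shape: (25, 2948)
  -> after fc1: (25, 1467)
Output shape: (25, 130)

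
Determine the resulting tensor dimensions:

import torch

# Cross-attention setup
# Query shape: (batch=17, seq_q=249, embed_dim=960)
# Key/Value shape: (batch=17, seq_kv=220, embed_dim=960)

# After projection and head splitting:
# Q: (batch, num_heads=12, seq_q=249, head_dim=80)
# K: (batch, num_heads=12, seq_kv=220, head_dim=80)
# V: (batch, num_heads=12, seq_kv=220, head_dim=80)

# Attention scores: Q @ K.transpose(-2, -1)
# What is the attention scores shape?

Input shape: (17, 249, 960)
Output shape: (17, 12, 249, 220)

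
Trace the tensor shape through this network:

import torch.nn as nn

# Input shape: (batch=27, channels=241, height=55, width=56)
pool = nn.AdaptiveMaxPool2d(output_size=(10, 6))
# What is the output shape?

Input shape: (27, 241, 55, 56)
Output shape: (27, 241, 10, 6)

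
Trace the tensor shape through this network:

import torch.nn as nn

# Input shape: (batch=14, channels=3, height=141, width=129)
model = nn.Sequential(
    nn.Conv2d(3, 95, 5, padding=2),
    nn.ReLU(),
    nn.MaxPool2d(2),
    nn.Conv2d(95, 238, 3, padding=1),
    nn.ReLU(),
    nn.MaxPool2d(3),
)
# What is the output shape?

Input shape: (14, 3, 141, 129)
  -> after first Conv2d: (14, 95, 141, 129)
  -> after first MaxPool2d: (14, 95, 70, 64)
  -> after second Conv2d: (14, 238, 70, 64)
Output shape: (14, 238, 23, 21)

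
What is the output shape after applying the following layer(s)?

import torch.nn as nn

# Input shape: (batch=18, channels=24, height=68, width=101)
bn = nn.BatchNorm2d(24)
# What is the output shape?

Input shape: (18, 24, 68, 101)
Output shape: (18, 24, 68, 101)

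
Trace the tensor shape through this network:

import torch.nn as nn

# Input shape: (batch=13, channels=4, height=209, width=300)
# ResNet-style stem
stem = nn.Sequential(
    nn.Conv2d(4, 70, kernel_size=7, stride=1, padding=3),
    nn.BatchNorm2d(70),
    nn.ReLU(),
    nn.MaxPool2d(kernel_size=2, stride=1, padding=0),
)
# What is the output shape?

Input shape: (13, 4, 209, 300)
  -> after Conv2d 7x7 stride=1: (13, 70, 209, 300)
Output shape: (13, 70, 208, 299)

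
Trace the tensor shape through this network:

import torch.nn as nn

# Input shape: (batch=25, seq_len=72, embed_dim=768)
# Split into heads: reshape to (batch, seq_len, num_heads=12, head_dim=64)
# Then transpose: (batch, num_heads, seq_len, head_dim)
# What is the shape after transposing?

Input shape: (25, 72, 768)
  -> after reshape: (25, 72, 12, 64)
Output shape: (25, 12, 72, 64)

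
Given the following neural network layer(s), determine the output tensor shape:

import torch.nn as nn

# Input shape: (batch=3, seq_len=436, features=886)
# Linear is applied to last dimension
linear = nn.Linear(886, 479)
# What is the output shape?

Input shape: (3, 436, 886)
Output shape: (3, 436, 479)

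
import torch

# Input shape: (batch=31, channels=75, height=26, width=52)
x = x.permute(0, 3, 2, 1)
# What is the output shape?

Input shape: (31, 75, 26, 52)
Output shape: (31, 52, 26, 75)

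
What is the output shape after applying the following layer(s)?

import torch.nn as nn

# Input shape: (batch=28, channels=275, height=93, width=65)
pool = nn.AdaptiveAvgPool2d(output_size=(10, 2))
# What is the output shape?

Input shape: (28, 275, 93, 65)
Output shape: (28, 275, 10, 2)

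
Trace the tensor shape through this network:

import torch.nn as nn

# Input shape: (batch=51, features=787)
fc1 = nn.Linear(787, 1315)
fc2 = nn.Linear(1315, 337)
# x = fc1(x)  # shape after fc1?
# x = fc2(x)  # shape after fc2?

Input shape: (51, 787)
  -> after fc1: (51, 1315)
Output shape: (51, 337)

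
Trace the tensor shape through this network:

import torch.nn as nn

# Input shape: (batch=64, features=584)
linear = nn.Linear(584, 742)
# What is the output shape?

Input shape: (64, 584)
Output shape: (64, 742)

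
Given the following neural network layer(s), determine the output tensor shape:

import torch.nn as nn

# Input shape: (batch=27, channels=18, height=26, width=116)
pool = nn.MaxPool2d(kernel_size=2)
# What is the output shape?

Input shape: (27, 18, 26, 116)
Output shape: (27, 18, 13, 58)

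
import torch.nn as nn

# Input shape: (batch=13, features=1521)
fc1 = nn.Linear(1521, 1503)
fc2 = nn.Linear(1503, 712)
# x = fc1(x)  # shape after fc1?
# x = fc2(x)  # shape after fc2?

Input shape: (13, 1521)
  -> after fc1: (13, 1503)
Output shape: (13, 712)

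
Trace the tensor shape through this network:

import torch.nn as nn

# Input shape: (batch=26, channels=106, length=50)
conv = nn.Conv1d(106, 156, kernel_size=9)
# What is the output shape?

Input shape: (26, 106, 50)
Output shape: (26, 156, 42)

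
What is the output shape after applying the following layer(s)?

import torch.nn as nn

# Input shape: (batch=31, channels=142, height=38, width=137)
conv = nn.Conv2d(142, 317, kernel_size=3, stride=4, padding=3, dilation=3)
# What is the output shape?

Input shape: (31, 142, 38, 137)
Output shape: (31, 317, 10, 35)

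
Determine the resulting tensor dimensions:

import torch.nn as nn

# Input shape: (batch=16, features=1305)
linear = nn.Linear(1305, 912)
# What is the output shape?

Input shape: (16, 1305)
Output shape: (16, 912)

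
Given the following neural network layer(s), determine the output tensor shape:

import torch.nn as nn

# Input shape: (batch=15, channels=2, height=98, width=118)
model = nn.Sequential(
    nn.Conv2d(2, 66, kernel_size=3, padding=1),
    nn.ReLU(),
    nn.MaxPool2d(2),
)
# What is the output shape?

Input shape: (15, 2, 98, 118)
  -> after Conv2d: (15, 66, 98, 118)
  -> after ReLU: (15, 66, 98, 118)
Output shape: (15, 66, 49, 59)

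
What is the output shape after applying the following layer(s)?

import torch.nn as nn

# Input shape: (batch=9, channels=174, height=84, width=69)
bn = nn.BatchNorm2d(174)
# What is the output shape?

Input shape: (9, 174, 84, 69)
Output shape: (9, 174, 84, 69)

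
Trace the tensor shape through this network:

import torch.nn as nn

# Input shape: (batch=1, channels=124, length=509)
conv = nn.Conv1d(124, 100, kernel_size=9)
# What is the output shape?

Input shape: (1, 124, 509)
Output shape: (1, 100, 501)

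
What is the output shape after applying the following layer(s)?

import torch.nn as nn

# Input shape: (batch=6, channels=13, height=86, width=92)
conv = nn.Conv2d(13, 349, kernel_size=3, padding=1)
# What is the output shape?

Input shape: (6, 13, 86, 92)
Output shape: (6, 349, 86, 92)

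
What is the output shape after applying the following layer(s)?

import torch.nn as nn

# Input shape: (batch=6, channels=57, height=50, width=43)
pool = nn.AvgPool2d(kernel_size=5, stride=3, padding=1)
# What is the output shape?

Input shape: (6, 57, 50, 43)
Output shape: (6, 57, 16, 14)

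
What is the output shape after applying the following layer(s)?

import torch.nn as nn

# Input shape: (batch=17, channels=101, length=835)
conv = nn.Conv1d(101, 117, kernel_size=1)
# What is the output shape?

Input shape: (17, 101, 835)
Output shape: (17, 117, 835)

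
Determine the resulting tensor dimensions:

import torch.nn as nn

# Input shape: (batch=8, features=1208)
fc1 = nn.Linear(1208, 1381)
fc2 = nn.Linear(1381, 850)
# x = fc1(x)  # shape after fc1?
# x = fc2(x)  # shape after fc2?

Input shape: (8, 1208)
  -> after fc1: (8, 1381)
Output shape: (8, 850)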